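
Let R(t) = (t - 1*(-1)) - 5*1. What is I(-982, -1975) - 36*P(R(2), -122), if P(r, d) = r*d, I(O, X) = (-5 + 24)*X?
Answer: -46309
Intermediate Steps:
I(O, X) = 19*X
R(t) = -4 + t (R(t) = (t + 1) - 5 = (1 + t) - 5 = -4 + t)
P(r, d) = d*r
I(-982, -1975) - 36*P(R(2), -122) = 19*(-1975) - 36*(-122*(-4 + 2)) = -37525 - 36*(-122*(-2)) = -37525 - 36*244 = -37525 - 1*8784 = -37525 - 8784 = -46309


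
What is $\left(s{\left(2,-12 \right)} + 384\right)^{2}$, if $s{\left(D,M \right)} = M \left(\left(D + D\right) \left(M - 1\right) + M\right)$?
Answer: $1327104$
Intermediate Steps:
$s{\left(D,M \right)} = M \left(M + 2 D \left(-1 + M\right)\right)$ ($s{\left(D,M \right)} = M \left(2 D \left(-1 + M\right) + M\right) = M \left(M + 2 D \left(-1 + M\right)\right)$)
$\left(s{\left(2,-12 \right)} + 384\right)^{2} = \left(- 12 \left(-12 - 4 + 2 \cdot 2 \left(-12\right)\right) + 384\right)^{2} = \left(- 12 \left(-12 - 4 - 48\right) + 384\right)^{2} = \left(\left(-12\right) \left(-64\right) + 384\right)^{2} = \left(768 + 384\right)^{2} = 1152^{2} = 1327104$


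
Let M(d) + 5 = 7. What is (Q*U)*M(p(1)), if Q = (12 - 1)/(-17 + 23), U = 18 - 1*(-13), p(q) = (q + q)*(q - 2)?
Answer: 341/3 ≈ 113.67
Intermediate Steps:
p(q) = 2*q*(-2 + q) (p(q) = (2*q)*(-2 + q) = 2*q*(-2 + q))
M(d) = 2 (M(d) = -5 + 7 = 2)
U = 31 (U = 18 + 13 = 31)
Q = 11/6 ≈ 1.8333
(Q*U)*M(p(1)) = ((11/6)*31)*2 = (341/6)*2 = 341/3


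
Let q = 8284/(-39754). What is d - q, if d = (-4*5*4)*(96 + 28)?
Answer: -197175698/19877 ≈ -9919.8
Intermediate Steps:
q = -4142/19877 (q = 8284*(-1/39754) = -4142/19877 ≈ -0.20838)
d = -9920 (d = -20*4*124 = -80*124 = -9920)
d - q = -9920 - 1*(-4142/19877) = -9920 + 4142/19877 = -197175698/19877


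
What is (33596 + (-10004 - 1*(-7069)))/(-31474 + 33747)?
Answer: 30661/2273 ≈ 13.489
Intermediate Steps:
(33596 + (-10004 - 1*(-7069)))/(-31474 + 33747) = (33596 + (-10004 + 7069))/2273 = (33596 - 2935)*(1/2273) = 30661*(1/2273) = 30661/2273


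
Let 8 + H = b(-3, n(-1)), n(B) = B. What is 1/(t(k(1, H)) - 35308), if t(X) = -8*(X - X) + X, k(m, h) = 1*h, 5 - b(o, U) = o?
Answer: -1/35308 ≈ -2.8322e-5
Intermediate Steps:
b(o, U) = 5 - o
H = 0 (H = -8 + (5 - 1*(-3)) = -8 + (5 + 3) = -8 + 8 = 0)
k(m, h) = h
t(X) = X (t(X) = -8*0 + X = 0 + X = X)
1/(t(k(1, H)) - 35308) = 1/(0 - 35308) = 1/(-35308) = -1/35308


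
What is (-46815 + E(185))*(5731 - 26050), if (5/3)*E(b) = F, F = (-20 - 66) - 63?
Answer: 4765252518/5 ≈ 9.5305e+8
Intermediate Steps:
F = -149 (F = -86 - 63 = -149)
E(b) = -447/5 (E(b) = (3/5)*(-149) = -447/5)
(-46815 + E(185))*(5731 - 26050) = (-46815 - 447/5)*(5731 - 26050) = -234522/5*(-20319) = 4765252518/5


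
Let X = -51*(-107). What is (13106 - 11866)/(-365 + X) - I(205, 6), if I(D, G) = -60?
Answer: 76690/1273 ≈ 60.244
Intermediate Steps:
X = 5457
(13106 - 11866)/(-365 + X) - I(205, 6) = (13106 - 11866)/(-365 + 5457) - 1*(-60) = 1240/5092 + 60 = 1240*(1/5092) + 60 = 310/1273 + 60 = 76690/1273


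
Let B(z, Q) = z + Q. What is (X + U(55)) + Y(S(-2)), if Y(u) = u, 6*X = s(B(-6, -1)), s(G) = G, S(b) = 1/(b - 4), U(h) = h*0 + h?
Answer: 161/3 ≈ 53.667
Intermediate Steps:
B(z, Q) = Q + z
U(h) = h (U(h) = 0 + h = h)
S(b) = 1/(-4 + b)
X = -7/6 (X = (-1 - 6)/6 = (⅙)*(-7) = -7/6 ≈ -1.1667)
(X + U(55)) + Y(S(-2)) = (-7/6 + 55) + 1/(-4 - 2) = 323/6 + 1/(-6) = 323/6 - ⅙ = 161/3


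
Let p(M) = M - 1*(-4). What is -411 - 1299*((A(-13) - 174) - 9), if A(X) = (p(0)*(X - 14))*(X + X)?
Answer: -3410286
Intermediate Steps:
p(M) = 4 + M (p(M) = M + 4 = 4 + M)
A(X) = 2*X*(-56 + 4*X) (A(X) = ((4 + 0)*(X - 14))*(X + X) = (4*(-14 + X))*(2*X) = (-56 + 4*X)*(2*X) = 2*X*(-56 + 4*X))
-411 - 1299*((A(-13) - 174) - 9) = -411 - 1299*((8*(-13)*(-14 - 13) - 174) - 9) = -411 - 1299*((8*(-13)*(-27) - 174) - 9) = -411 - 1299*((2808 - 174) - 9) = -411 - 1299*(2634 - 9) = -411 - 1299*2625 = -411 - 3409875 = -3410286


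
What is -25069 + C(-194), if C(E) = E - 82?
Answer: -25345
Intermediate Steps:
C(E) = -82 + E
-25069 + C(-194) = -25069 + (-82 - 194) = -25069 - 276 = -25345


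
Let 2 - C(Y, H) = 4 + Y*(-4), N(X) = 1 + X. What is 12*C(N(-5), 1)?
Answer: -216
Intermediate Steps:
C(Y, H) = -2 + 4*Y (C(Y, H) = 2 - (4 + Y*(-4)) = 2 - (4 - 4*Y) = 2 + (-4 + 4*Y) = -2 + 4*Y)
12*C(N(-5), 1) = 12*(-2 + 4*(1 - 5)) = 12*(-2 + 4*(-4)) = 12*(-2 - 16) = 12*(-18) = -216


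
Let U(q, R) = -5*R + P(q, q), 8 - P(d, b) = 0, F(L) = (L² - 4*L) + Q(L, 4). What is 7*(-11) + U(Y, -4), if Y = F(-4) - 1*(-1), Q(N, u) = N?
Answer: -49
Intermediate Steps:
F(L) = L² - 3*L (F(L) = (L² - 4*L) + L = L² - 3*L)
Y = 29 (Y = -4*(-3 - 4) - 1*(-1) = -4*(-7) + 1 = 28 + 1 = 29)
P(d, b) = 8 (P(d, b) = 8 - 1*0 = 8 + 0 = 8)
U(q, R) = 8 - 5*R (U(q, R) = -5*R + 8 = 8 - 5*R)
7*(-11) + U(Y, -4) = 7*(-11) + (8 - 5*(-4)) = -77 + (8 + 20) = -77 + 28 = -49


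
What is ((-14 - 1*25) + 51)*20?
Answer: 240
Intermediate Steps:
((-14 - 1*25) + 51)*20 = ((-14 - 25) + 51)*20 = (-39 + 51)*20 = 12*20 = 240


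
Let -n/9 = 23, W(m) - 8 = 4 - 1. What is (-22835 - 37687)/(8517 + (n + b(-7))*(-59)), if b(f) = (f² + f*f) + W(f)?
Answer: -60522/14299 ≈ -4.2326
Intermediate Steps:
W(m) = 11 (W(m) = 8 + (4 - 1) = 8 + 3 = 11)
b(f) = 11 + 2*f² (b(f) = (f² + f*f) + 11 = (f² + f²) + 11 = 2*f² + 11 = 11 + 2*f²)
n = -207 (n = -9*23 = -207)
(-22835 - 37687)/(8517 + (n + b(-7))*(-59)) = (-22835 - 37687)/(8517 + (-207 + (11 + 2*(-7)²))*(-59)) = -60522/(8517 + (-207 + (11 + 2*49))*(-59)) = -60522/(8517 + (-207 + (11 + 98))*(-59)) = -60522/(8517 + (-207 + 109)*(-59)) = -60522/(8517 - 98*(-59)) = -60522/(8517 + 5782) = -60522/14299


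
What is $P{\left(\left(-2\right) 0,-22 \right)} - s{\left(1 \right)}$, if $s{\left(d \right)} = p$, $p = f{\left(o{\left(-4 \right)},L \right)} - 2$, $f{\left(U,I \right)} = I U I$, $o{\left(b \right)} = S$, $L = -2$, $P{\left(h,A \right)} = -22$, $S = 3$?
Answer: $-32$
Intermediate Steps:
$o{\left(b \right)} = 3$
$f{\left(U,I \right)} = U I^{2}$
$p = 10$ ($p = 3 \left(-2\right)^{2} - 2 = 3 \cdot 4 - 2 = 12 - 2 = 10$)
$s{\left(d \right)} = 10$
$P{\left(\left(-2\right) 0,-22 \right)} - s{\left(1 \right)} = -22 - 10 = -32$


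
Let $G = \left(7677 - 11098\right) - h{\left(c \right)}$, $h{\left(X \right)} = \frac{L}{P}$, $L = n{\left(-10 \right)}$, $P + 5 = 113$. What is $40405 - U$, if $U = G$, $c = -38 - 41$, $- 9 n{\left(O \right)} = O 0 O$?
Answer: $43826$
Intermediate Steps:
$P = 108$ ($P = -5 + 113 = 108$)
$n{\left(O \right)} = 0$ ($n{\left(O \right)} = - \frac{O 0 O}{9} = - \frac{0 O}{9} = \left(- \frac{1}{9}\right) 0 = 0$)
$L = 0$
$c = -79$
$h{\left(X \right)} = 0$ ($h{\left(X \right)} = \frac{0}{108} = 0 \cdot \frac{1}{108} = 0$)
$G = -3421$ ($G = \left(7677 - 11098\right) - 0 = -3421 + 0 = -3421$)
$U = -3421$
$40405 - U = 40405 - -3421 = 40405 + 3421 = 43826$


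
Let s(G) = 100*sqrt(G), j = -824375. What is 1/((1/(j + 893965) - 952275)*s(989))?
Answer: -6959*sqrt(989)/655398602592610 ≈ -3.3392e-10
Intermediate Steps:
1/((1/(j + 893965) - 952275)*s(989)) = 1/((1/(-824375 + 893965) - 952275)*((100*sqrt(989)))) = (sqrt(989)/98900)/(1/69590 - 952275) = (sqrt(989)/98900)/(-66268817249/69590) = -6959*sqrt(989)/655398602592610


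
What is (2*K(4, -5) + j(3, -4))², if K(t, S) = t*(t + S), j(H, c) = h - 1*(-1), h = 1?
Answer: 36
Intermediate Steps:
j(H, c) = 2 (j(H, c) = 1 - 1*(-1) = 1 + 1 = 2)
K(t, S) = t*(S + t)
(2*K(4, -5) + j(3, -4))² = (2*(4*(-5 + 4)) + 2)² = (2*(4*(-1)) + 2)² = (2*(-4) + 2)² = (-8 + 2)² = (-6)² = 36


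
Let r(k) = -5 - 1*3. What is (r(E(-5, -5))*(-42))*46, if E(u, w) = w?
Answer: 15456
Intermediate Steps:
r(k) = -8 (r(k) = -5 - 3 = -8)
(r(E(-5, -5))*(-42))*46 = -8*(-42)*46 = 336*46 = 15456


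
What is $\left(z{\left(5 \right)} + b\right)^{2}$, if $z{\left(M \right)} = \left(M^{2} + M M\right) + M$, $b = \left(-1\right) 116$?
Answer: $3721$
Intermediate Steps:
$b = -116$
$z{\left(M \right)} = M + 2 M^{2}$ ($z{\left(M \right)} = \left(M^{2} + M^{2}\right) + M = 2 M^{2} + M = M + 2 M^{2}$)
$\left(z{\left(5 \right)} + b\right)^{2} = \left(5 \left(1 + 2 \cdot 5\right) - 116\right)^{2} = \left(5 \left(1 + 10\right) - 116\right)^{2} = \left(5 \cdot 11 - 116\right)^{2} = \left(55 - 116\right)^{2} = \left(-61\right)^{2} = 3721$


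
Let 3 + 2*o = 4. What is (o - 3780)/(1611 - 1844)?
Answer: 7559/466 ≈ 16.221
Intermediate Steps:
o = 1/2 (o = -3/2 + (1/2)*4 = -3/2 + 2 = 1/2 ≈ 0.50000)
(o - 3780)/(1611 - 1844) = (1/2 - 3780)/(1611 - 1844) = -7559/2/(-233) = -7559/2*(-1/233) = 7559/466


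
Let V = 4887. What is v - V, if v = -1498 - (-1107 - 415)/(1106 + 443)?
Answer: -9888843/1549 ≈ -6384.0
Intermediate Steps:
v = -2318880/1549 (v = -1498 - (-1522)/1549 = -1498 - 1*(-1522/1549) = -1498 + 1522/1549 = -2318880/1549 ≈ -1497.0)
v - V = -2318880/1549 - 1*4887 = -2318880/1549 - 4887 = -9888843/1549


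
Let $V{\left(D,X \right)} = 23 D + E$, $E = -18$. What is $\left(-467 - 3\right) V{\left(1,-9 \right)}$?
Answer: $-2350$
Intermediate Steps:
$V{\left(D,X \right)} = -18 + 23 D$ ($V{\left(D,X \right)} = 23 D - 18 = -18 + 23 D$)
$\left(-467 - 3\right) V{\left(1,-9 \right)} = \left(-467 - 3\right) \left(-18 + 23 \cdot 1\right) = - 470 \left(-18 + 23\right) = \left(-470\right) 5 = -2350$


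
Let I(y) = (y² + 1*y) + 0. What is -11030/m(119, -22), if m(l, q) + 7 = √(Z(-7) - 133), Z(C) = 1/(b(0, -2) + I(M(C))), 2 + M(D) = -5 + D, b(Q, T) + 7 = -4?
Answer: 13202910/31121 + 33090*I*√432098/31121 ≈ 424.24 + 698.93*I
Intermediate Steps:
b(Q, T) = -11 (b(Q, T) = -7 - 4 = -11)
M(D) = -7 + D (M(D) = -2 + (-5 + D) = -7 + D)
I(y) = y + y² (I(y) = (y² + y) + 0 = (y + y²) + 0 = y + y²)
Z(C) = 1/(-11 + (-7 + C)*(-6 + C)) (Z(C) = 1/(-11 + (-7 + C)*(1 + (-7 + C))) = 1/(-11 + (-7 + C)*(-6 + C)))
m(l, q) = -7 + I*√432098/57 (m(l, q) = -7 + √(1/(-11 + (-7 - 7)*(-6 - 7)) - 133) = -7 + √(1/(-11 - 14*(-13)) - 133) = -7 + √(1/(-11 + 182) - 133) = -7 + √(1/171 - 133) = -7 + √(-22742/171) = -7 + I*√432098/57)
-11030/m(119, -22) = -11030/(-7 + I*√432098/57)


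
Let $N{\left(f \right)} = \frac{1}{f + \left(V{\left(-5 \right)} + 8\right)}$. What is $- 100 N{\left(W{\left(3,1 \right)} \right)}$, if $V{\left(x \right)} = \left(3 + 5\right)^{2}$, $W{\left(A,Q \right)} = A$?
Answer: $- \frac{4}{3} \approx -1.3333$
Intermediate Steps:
$V{\left(x \right)} = 64$ ($V{\left(x \right)} = 8^{2} = 64$)
$N{\left(f \right)} = \frac{1}{72 + f}$ ($N{\left(f \right)} = \frac{1}{f + \left(64 + 8\right)} = \frac{1}{f + 72} = \frac{1}{72 + f}$)
$- 100 N{\left(W{\left(3,1 \right)} \right)} = - \frac{100}{72 + 3} = - \frac{100}{75} = \left(-100\right) \frac{1}{75} = - \frac{4}{3}$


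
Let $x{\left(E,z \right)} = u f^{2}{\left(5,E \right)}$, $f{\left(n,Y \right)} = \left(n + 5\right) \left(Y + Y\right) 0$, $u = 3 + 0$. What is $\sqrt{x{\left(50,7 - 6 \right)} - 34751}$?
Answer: $i \sqrt{34751} \approx 186.42 i$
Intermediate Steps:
$u = 3$
$f{\left(n,Y \right)} = 0$ ($f{\left(n,Y \right)} = \left(5 + n\right) 2 Y 0 = 2 Y \left(5 + n\right) 0 = 0$)
$x{\left(E,z \right)} = 0$ ($x{\left(E,z \right)} = 3 \cdot 0^{2} = 3 \cdot 0 = 0$)
$\sqrt{x{\left(50,7 - 6 \right)} - 34751} = \sqrt{0 - 34751} = \sqrt{-34751} = i \sqrt{34751}$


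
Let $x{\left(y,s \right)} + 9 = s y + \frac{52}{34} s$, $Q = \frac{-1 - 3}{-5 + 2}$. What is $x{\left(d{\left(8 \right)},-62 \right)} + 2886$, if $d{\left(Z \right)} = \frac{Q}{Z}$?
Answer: $\frac{141364}{51} \approx 2771.8$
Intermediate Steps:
$Q = \frac{4}{3}$ ($Q = - \frac{4}{-3} = \left(-4\right) \left(- \frac{1}{3}\right) = \frac{4}{3} \approx 1.3333$)
$d{\left(Z \right)} = \frac{4}{3 Z}$
$x{\left(y,s \right)} = -9 + \frac{26 s}{17} + s y$ ($x{\left(y,s \right)} = -9 + \left(s y + \frac{52}{34} s\right) = -9 + \left(s y + 52 \cdot \frac{1}{34} s\right) = -9 + \left(s y + \frac{26 s}{17}\right) = -9 + \left(\frac{26 s}{17} + s y\right) = -9 + \frac{26 s}{17} + s y$)
$x{\left(d{\left(8 \right)},-62 \right)} + 2886 = \left(-9 + \frac{26}{17} \left(-62\right) - 62 \frac{4}{3 \cdot 8}\right) + 2886 = \left(-9 - \frac{1612}{17} - 62 \cdot \frac{4}{3} \cdot \frac{1}{8}\right) + 2886 = \left(-9 - \frac{1612}{17} - \frac{31}{3}\right) + 2886 = - \frac{5822}{51} + 2886 = \frac{141364}{51}$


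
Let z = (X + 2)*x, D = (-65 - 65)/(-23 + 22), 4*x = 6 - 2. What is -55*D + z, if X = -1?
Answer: -7149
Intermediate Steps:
x = 1 (x = (6 - 2)/4 = (1/4)*4 = 1)
D = 130 (D = -130/(-1) = -130*(-1) = 130)
z = 1 (z = (-1 + 2)*1 = 1*1 = 1)
-55*D + z = -55*130 + 1 = -7150 + 1 = -7149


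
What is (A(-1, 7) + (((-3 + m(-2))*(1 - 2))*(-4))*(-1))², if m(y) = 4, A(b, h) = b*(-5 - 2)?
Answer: 9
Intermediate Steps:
A(b, h) = -7*b (A(b, h) = b*(-7) = -7*b)
(A(-1, 7) + (((-3 + m(-2))*(1 - 2))*(-4))*(-1))² = (-7*(-1) + (((-3 + 4)*(1 - 2))*(-4))*(-1))² = (7 + ((1*(-1))*(-4))*(-1))² = (7 - 1*(-4)*(-1))² = (7 + 4*(-1))² = (7 - 4)² = 3² = 9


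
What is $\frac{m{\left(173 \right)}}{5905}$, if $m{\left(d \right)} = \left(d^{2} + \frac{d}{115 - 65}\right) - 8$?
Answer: $\frac{1496223}{295250} \approx 5.0676$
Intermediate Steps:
$m{\left(d \right)} = -8 + d^{2} + \frac{d}{50}$ ($m{\left(d \right)} = \left(d^{2} + \frac{d}{115 - 65}\right) - 8 = \left(d^{2} + \frac{d}{50}\right) - 8 = -8 + d^{2} + \frac{d}{50}$)
$\frac{m{\left(173 \right)}}{5905} = \frac{-8 + 173^{2} + \frac{1}{50} \cdot 173}{5905} = \left(-8 + 29929 + \frac{173}{50}\right) \frac{1}{5905} = \frac{1496223}{50} \cdot \frac{1}{5905} = \frac{1496223}{295250}$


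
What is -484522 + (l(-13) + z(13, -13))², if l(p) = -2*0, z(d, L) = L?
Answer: -484353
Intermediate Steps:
l(p) = 0
-484522 + (l(-13) + z(13, -13))² = -484522 + (0 - 13)² = -484522 + (-13)² = -484522 + 169 = -484353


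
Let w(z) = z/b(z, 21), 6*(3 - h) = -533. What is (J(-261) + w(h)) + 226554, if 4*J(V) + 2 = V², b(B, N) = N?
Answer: 61384207/252 ≈ 2.4359e+5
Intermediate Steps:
h = 551/6 (h = 3 - ⅙*(-533) = 3 + 533/6 = 551/6 ≈ 91.833)
w(z) = z/21
J(V) = -½ + V²/4
(J(-261) + w(h)) + 226554 = ((-½ + (¼)*(-261)²) + (1/21)*(551/6)) + 226554 = ((-½ + (¼)*68121) + 551/126) + 226554 = ((-½ + 68121/4) + 551/126) + 226554 = (68119/4 + 551/126) + 226554 = 4292599/252 + 226554 = 61384207/252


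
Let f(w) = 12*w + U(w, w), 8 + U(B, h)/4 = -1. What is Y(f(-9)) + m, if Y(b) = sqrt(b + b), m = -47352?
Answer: -47352 + 12*I*sqrt(2) ≈ -47352.0 + 16.971*I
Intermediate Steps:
U(B, h) = -36 (U(B, h) = -32 + 4*(-1) = -32 - 4 = -36)
f(w) = -36 + 12*w (f(w) = 12*w - 36 = -36 + 12*w)
Y(b) = sqrt(2)*sqrt(b) (Y(b) = sqrt(2*b) = sqrt(2)*sqrt(b))
Y(f(-9)) + m = sqrt(2)*sqrt(-36 + 12*(-9)) - 47352 = sqrt(2)*sqrt(-36 - 108) - 47352 = sqrt(2)*sqrt(-144) - 47352 = sqrt(2)*(12*I) - 47352 = 12*I*sqrt(2) - 47352 = -47352 + 12*I*sqrt(2)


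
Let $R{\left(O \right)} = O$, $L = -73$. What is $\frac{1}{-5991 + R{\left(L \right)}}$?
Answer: $- \frac{1}{6064} \approx -0.00016491$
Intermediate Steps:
$\frac{1}{-5991 + R{\left(L \right)}} = \frac{1}{-5991 - 73} = \frac{1}{-6064} = - \frac{1}{6064}$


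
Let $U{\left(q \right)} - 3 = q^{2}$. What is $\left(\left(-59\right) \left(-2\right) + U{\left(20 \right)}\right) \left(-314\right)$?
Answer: $-163594$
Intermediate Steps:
$U{\left(q \right)} = 3 + q^{2}$
$\left(\left(-59\right) \left(-2\right) + U{\left(20 \right)}\right) \left(-314\right) = \left(\left(-59\right) \left(-2\right) + \left(3 + 20^{2}\right)\right) \left(-314\right) = \left(118 + \left(3 + 400\right)\right) \left(-314\right) = \left(118 + 403\right) \left(-314\right) = 521 \left(-314\right) = -163594$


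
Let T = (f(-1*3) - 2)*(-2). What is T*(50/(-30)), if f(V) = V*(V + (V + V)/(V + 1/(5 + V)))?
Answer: -⅔ ≈ -0.66667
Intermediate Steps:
f(V) = V*(V + 2*V/(V + 1/(5 + V))) (f(V) = V*(V + (2*V)/(V + 1/(5 + V))) = V*(V + 2*V/(V + 1/(5 + V))))
T = ⅖ (T = ((-1*3)²*(11 + (-1*3)² + 7*(-1*3))/(1 + (-1*3)² + 5*(-1*3)) - 2)*(-2) = ((-3)²*(11 + (-3)² + 7*(-3))/(1 + (-3)² + 5*(-3)) - 2)*(-2) = (9*(11 + 9 - 21)/(1 + 9 - 15) - 2)*(-2) = (9*(-1)/(-5) - 2)*(-2) = (9*(-⅕)*(-1) - 2)*(-2) = (9/5 - 2)*(-2) = -⅕*(-2) = ⅖ ≈ 0.40000)
T*(50/(-30)) = 2*(50/(-30))/5 = 2*(50*(-1/30))/5 = (⅖)*(-5/3) = -⅔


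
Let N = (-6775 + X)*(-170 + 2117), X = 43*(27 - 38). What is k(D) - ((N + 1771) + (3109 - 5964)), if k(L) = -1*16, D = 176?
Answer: 14112924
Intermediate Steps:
X = -473 (X = 43*(-11) = -473)
N = -14111856 (N = (-6775 - 473)*(-170 + 2117) = -7248*1947 = -14111856)
k(L) = -16
k(D) - ((N + 1771) + (3109 - 5964)) = -16 - ((-14111856 + 1771) + (3109 - 5964)) = -16 - (-14110085 - 2855) = -16 - 1*(-14112940) = -16 + 14112940 = 14112924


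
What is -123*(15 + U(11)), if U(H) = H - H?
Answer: -1845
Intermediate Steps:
U(H) = 0
-123*(15 + U(11)) = -123*(15 + 0) = -123*15 = -1845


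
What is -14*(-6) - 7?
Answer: 77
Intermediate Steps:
-14*(-6) - 7 = 84 - 7 = 77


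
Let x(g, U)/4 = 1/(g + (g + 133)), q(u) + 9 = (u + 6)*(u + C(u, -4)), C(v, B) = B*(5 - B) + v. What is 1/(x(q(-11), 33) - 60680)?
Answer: -695/42172596 ≈ -1.6480e-5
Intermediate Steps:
C(v, B) = v + B*(5 - B)
q(u) = -9 + (-36 + 2*u)*(6 + u) (q(u) = -9 + (u + 6)*(u + (u - 1*(-4)**2 + 5*(-4))) = -9 + (6 + u)*(u + (u - 1*16 - 20)) = -9 + (6 + u)*(u + (u - 16 - 20)) = -9 + (6 + u)*(u + (-36 + u)) = -9 + (6 + u)*(-36 + 2*u) = -9 + (-36 + 2*u)*(6 + u))
x(g, U) = 4/(133 + 2*g) (x(g, U) = 4/(g + (g + 133)) = 4/(g + (133 + g)) = 4/(133 + 2*g))
1/(x(q(-11), 33) - 60680) = 1/(4/(133 + 2*(-225 - 24*(-11) + 2*(-11)**2)) - 60680) = 1/(4/(133 + 2*(-225 + 264 + 2*121)) - 60680) = 1/(4/(133 + 2*(-225 + 264 + 242)) - 60680) = 1/(4/(133 + 2*281) - 60680) = 1/(4/(133 + 562) - 60680) = 1/(4/695 - 60680) = 1/(-42172596/695) = -695/42172596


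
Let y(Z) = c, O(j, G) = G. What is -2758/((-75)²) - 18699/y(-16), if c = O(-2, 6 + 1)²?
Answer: -105317017/275625 ≈ -382.10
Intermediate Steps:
c = 49 (c = (6 + 1)² = 7² = 49)
y(Z) = 49
-2758/((-75)²) - 18699/y(-16) = -2758/((-75)²) - 18699/49 = -2758/5625 - 18699*1/49 = -2758*1/5625 - 18699/49 = -2758/5625 - 18699/49 = -105317017/275625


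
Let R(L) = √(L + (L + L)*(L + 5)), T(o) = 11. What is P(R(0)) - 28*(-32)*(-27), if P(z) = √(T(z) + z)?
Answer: -24192 + √11 ≈ -24189.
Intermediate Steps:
R(L) = √(L + 2*L*(5 + L)) (R(L) = √(L + (2*L)*(5 + L)) = √(L + 2*L*(5 + L)))
P(z) = √(11 + z)
P(R(0)) - 28*(-32)*(-27) = √(11 + √(0*(11 + 2*0))) - 28*(-32)*(-27) = √(11 + √(0*(11 + 0))) - (-896)*(-27) = √(11 + √(0*11)) - 1*24192 = √(11 + √0) - 24192 = √(11 + 0) - 24192 = √11 - 24192 = -24192 + √11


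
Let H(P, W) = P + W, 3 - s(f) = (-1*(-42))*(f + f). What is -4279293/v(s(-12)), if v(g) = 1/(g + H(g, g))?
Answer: -12979095669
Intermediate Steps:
s(f) = 3 - 84*f (s(f) = 3 - (-1*(-42))*(f + f) = 3 - 42*2*f = 3 - 84*f)
v(g) = 1/(3*g) (v(g) = 1/(g + (g + g)) = 1/(g + 2*g) = 1/(3*g))
-4279293/v(s(-12)) = -4279293/(1/(3*(3 - 84*(-12)))) = -4279293/(1/(3*(3 + 1008))) = -4279293/((1/3)/1011) = -4279293/((1/3)*(1/1011)) = -4279293/1/3033 = -4279293*3033 = -12979095669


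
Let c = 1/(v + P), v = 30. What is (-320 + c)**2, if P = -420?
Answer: 15575289601/152100 ≈ 1.0240e+5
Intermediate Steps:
c = -1/390 (c = 1/(30 - 420) = 1/(-390) = -1/390 ≈ -0.0025641)
(-320 + c)**2 = (-320 - 1/390)**2 = (-124801/390)**2 = 15575289601/152100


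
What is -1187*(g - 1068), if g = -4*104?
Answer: 1761508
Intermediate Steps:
g = -416
-1187*(g - 1068) = -1187*(-416 - 1068) = -1187*(-1484) = 1761508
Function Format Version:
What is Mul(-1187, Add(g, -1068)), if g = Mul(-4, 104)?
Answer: 1761508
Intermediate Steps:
g = -416
Mul(-1187, Add(g, -1068)) = Mul(-1187, Add(-416, -1068)) = Mul(-1187, -1484) = 1761508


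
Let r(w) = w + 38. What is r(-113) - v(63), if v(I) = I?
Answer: -138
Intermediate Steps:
r(w) = 38 + w
r(-113) - v(63) = (38 - 113) - 1*63 = -75 - 63 = -138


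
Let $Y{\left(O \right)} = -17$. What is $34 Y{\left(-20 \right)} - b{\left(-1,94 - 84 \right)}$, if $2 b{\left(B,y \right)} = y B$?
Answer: $-573$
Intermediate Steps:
$b{\left(B,y \right)} = \frac{B y}{2}$ ($b{\left(B,y \right)} = \frac{y B}{2} = \frac{B y}{2}$)
$34 Y{\left(-20 \right)} - b{\left(-1,94 - 84 \right)} = 34 \left(-17\right) - \frac{1}{2} \left(-1\right) \left(94 - 84\right) = -578 - \frac{1}{2} \left(-1\right) 10 = -578 - -5 = -578 + 5 = -573$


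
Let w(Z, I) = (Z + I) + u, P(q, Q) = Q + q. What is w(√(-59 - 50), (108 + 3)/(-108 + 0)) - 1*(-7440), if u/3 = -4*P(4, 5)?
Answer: 263915/36 + I*√109 ≈ 7331.0 + 10.44*I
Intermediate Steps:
u = -108 (u = 3*(-4*(5 + 4)) = 3*(-4*9) = 3*(-36) = -108)
w(Z, I) = -108 + I + Z (w(Z, I) = (Z + I) - 108 = (I + Z) - 108 = -108 + I + Z)
w(√(-59 - 50), (108 + 3)/(-108 + 0)) - 1*(-7440) = (-108 + (108 + 3)/(-108 + 0) + √(-59 - 50)) - 1*(-7440) = (-108 + 111/(-108) + √(-109)) + 7440 = (-108 + 111*(-1/108) + I*√109) + 7440 = (-108 - 37/36 + I*√109) + 7440 = (-3925/36 + I*√109) + 7440 = 263915/36 + I*√109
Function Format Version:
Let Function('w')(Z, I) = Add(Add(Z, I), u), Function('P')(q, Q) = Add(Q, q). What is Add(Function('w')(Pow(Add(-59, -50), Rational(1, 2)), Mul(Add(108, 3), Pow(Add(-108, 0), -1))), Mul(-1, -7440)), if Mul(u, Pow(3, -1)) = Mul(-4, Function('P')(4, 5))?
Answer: Add(Rational(263915, 36), Mul(I, Pow(109, Rational(1, 2)))) ≈ Add(7331.0, Mul(10.440, I))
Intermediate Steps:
u = -108 (u = Mul(3, Mul(-4, Add(5, 4))) = Mul(3, Mul(-4, 9)) = Mul(3, -36) = -108)
Function('w')(Z, I) = Add(-108, I, Z) (Function('w')(Z, I) = Add(Add(Z, I), -108) = Add(Add(I, Z), -108) = Add(-108, I, Z))
Add(Function('w')(Pow(Add(-59, -50), Rational(1, 2)), Mul(Add(108, 3), Pow(Add(-108, 0), -1))), Mul(-1, -7440)) = Add(Add(-108, Mul(Add(108, 3), Pow(Add(-108, 0), -1)), Pow(Add(-59, -50), Rational(1, 2))), Mul(-1, -7440)) = Add(Add(-108, Mul(111, Pow(-108, -1)), Pow(-109, Rational(1, 2))), 7440) = Add(Add(-108, Mul(111, Rational(-1, 108)), Mul(I, Pow(109, Rational(1, 2)))), 7440) = Add(Add(-108, Rational(-37, 36), Mul(I, Pow(109, Rational(1, 2)))), 7440) = Add(Add(Rational(-3925, 36), Mul(I, Pow(109, Rational(1, 2)))), 7440) = Add(Rational(263915, 36), Mul(I, Pow(109, Rational(1, 2))))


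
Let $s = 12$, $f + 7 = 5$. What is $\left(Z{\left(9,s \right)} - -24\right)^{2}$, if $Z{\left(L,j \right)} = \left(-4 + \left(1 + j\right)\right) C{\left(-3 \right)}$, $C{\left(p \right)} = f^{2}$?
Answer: $3600$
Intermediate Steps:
$f = -2$ ($f = -7 + 5 = -2$)
$C{\left(p \right)} = 4$ ($C{\left(p \right)} = \left(-2\right)^{2} = 4$)
$Z{\left(L,j \right)} = -12 + 4 j$ ($Z{\left(L,j \right)} = \left(-4 + \left(1 + j\right)\right) 4 = \left(-3 + j\right) 4 = -12 + 4 j$)
$\left(Z{\left(9,s \right)} - -24\right)^{2} = \left(\left(-12 + 4 \cdot 12\right) - -24\right)^{2} = \left(\left(-12 + 48\right) + 24\right)^{2} = \left(36 + 24\right)^{2} = 60^{2} = 3600$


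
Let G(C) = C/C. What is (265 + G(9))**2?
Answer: 70756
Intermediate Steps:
G(C) = 1
(265 + G(9))**2 = (265 + 1)**2 = 266**2 = 70756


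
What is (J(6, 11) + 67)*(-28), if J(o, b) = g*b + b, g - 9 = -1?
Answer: -4648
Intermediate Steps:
g = 8 (g = 9 - 1 = 8)
J(o, b) = 9*b (J(o, b) = 8*b + b = 9*b)
(J(6, 11) + 67)*(-28) = (9*11 + 67)*(-28) = (99 + 67)*(-28) = 166*(-28) = -4648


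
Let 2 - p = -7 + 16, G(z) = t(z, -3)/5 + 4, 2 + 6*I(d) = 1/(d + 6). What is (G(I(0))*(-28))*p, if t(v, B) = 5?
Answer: 980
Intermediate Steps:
I(d) = -⅓ + 1/(6*(6 + d)) (I(d) = -⅓ + 1/(6*(d + 6)) = -⅓ + 1/(6*(6 + d)))
G(z) = 5 (G(z) = 5/5 + 4 = 5*(⅕) + 4 = 1 + 4 = 5)
p = -7 (p = 2 - (-7 + 16) = 2 - 1*9 = 2 - 9 = -7)
(G(I(0))*(-28))*p = (5*(-28))*(-7) = -140*(-7) = 980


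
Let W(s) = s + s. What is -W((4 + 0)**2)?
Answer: -32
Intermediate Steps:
W(s) = 2*s
-W((4 + 0)**2) = -2*(4 + 0)**2 = -2*4**2 = -2*16 = -1*32 = -32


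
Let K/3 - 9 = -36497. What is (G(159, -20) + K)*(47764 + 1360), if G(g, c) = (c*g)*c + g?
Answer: -2245212420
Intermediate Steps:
K = -109464 (K = 27 + 3*(-36497) = 27 - 109491 = -109464)
G(g, c) = g + g*c**2 (G(g, c) = g*c**2 + g = g + g*c**2)
(G(159, -20) + K)*(47764 + 1360) = (159*(1 + (-20)**2) - 109464)*(47764 + 1360) = (159*(1 + 400) - 109464)*49124 = (159*401 - 109464)*49124 = (63759 - 109464)*49124 = -45705*49124 = -2245212420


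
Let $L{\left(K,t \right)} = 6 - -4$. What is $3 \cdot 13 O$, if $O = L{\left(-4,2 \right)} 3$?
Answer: $1170$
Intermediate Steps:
$L{\left(K,t \right)} = 10$ ($L{\left(K,t \right)} = 6 + 4 = 10$)
$O = 30$ ($O = 10 \cdot 3 = 30$)
$3 \cdot 13 O = 3 \cdot 13 \cdot 30 = 39 \cdot 30 = 1170$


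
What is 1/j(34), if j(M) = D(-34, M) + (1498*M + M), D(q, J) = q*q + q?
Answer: 1/52088 ≈ 1.9198e-5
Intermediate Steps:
D(q, J) = q + q² (D(q, J) = q² + q = q + q²)
j(M) = 1122 + 1499*M (j(M) = -34*(1 - 34) + (1498*M + M) = -34*(-33) + 1499*M = 1122 + 1499*M)
1/j(34) = 1/(1122 + 1499*34) = 1/(1122 + 50966) = 1/52088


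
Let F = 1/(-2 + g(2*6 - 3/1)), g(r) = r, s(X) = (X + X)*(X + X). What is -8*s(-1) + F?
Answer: -223/7 ≈ -31.857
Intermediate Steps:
s(X) = 4*X**2 (s(X) = (2*X)*(2*X) = 4*X**2)
F = 1/7 (F = 1/(-2 + (2*6 - 3/1)) = 1/(-2 + (12 - 3*1)) = 1/(-2 + (12 - 3)) = 1/(-2 + 9) = 1/7 ≈ 0.14286)
-8*s(-1) + F = -32*(-1)**2 + 1/7 = -32 + 1/7 = -223/7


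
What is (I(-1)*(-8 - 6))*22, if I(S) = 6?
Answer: -1848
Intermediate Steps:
(I(-1)*(-8 - 6))*22 = (6*(-8 - 6))*22 = (6*(-14))*22 = -84*22 = -1848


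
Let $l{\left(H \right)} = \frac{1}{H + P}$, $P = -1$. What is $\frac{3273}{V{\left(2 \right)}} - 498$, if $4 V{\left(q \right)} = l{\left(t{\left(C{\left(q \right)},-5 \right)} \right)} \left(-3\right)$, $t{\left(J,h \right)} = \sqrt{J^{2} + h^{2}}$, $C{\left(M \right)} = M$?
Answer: $3866 - 4364 \sqrt{29} \approx -19635.0$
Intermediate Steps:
$l{\left(H \right)} = \frac{1}{-1 + H}$ ($l{\left(H \right)} = \frac{1}{H - 1} = \frac{1}{-1 + H}$)
$V{\left(q \right)} = - \frac{3}{4 \left(-1 + \sqrt{25 + q^{2}}\right)}$ ($V{\left(q \right)} = \frac{\frac{1}{-1 + \sqrt{q^{2} + \left(-5\right)^{2}}} \left(-3\right)}{4} = \frac{\frac{1}{-1 + \sqrt{q^{2} + 25}} \left(-3\right)}{4} = \frac{\frac{1}{-1 + \sqrt{25 + q^{2}}} \left(-3\right)}{4} = \frac{\left(-3\right) \frac{1}{-1 + \sqrt{25 + q^{2}}}}{4} = - \frac{3}{4 \left(-1 + \sqrt{25 + q^{2}}\right)}$)
$\frac{3273}{V{\left(2 \right)}} - 498 = \frac{3273}{\left(-3\right) \frac{1}{-4 + 4 \sqrt{25 + 2^{2}}}} - 498 = \frac{3273}{\left(-3\right) \frac{1}{-4 + 4 \sqrt{25 + 4}}} - 498 = \frac{3273}{\left(-3\right) \frac{1}{-4 + 4 \sqrt{29}}} - 498 = 3273 \left(\frac{4}{3} - \frac{4 \sqrt{29}}{3}\right) - 498 = \left(4364 - 4364 \sqrt{29}\right) - 498 = 3866 - 4364 \sqrt{29}$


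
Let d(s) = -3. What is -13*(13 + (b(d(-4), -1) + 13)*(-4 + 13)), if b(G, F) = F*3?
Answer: -1339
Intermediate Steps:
b(G, F) = 3*F
-13*(13 + (b(d(-4), -1) + 13)*(-4 + 13)) = -13*(13 + (3*(-1) + 13)*(-4 + 13)) = -13*(13 + (-3 + 13)*9) = -13*(13 + 10*9) = -13*(13 + 90) = -13*103 = -1339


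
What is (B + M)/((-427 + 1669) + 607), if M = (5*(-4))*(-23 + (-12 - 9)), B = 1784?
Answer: 2664/1849 ≈ 1.4408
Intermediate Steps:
M = 880 (M = -20*(-23 - 21) = -20*(-44) = 880)
(B + M)/((-427 + 1669) + 607) = (1784 + 880)/((-427 + 1669) + 607) = 2664/(1242 + 607) = 2664/1849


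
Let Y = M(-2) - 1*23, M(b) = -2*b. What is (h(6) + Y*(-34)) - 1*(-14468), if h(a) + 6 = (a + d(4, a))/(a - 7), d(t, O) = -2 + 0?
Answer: 15104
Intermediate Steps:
Y = -19 (Y = -2*(-2) - 1*23 = 4 - 23 = -19)
d(t, O) = -2
h(a) = -6 + (-2 + a)/(-7 + a) (h(a) = -6 + (a - 2)/(a - 7) = -6 + (-2 + a)/(-7 + a))
(h(6) + Y*(-34)) - 1*(-14468) = (5*(8 - 1*6)/(-7 + 6) - 19*(-34)) - 1*(-14468) = (5*(8 - 6)/(-1) + 646) + 14468 = (5*(-1)*2 + 646) + 14468 = (-10 + 646) + 14468 = 636 + 14468 = 15104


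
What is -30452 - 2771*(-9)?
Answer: -5513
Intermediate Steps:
-30452 - 2771*(-9) = -30452 - 1*(-24939) = -30452 + 24939 = -5513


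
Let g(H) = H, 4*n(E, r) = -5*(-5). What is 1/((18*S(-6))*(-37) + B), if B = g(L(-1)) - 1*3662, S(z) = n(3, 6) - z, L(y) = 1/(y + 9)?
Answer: -8/94563 ≈ -8.4600e-5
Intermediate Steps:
n(E, r) = 25/4 (n(E, r) = (-5*(-5))/4 = (1/4)*25 = 25/4)
L(y) = 1/(9 + y)
S(z) = 25/4 - z
B = -29295/8 (B = 1/(9 - 1) - 1*3662 = 1/8 - 3662 = -29295/8 ≈ -3661.9)
1/((18*S(-6))*(-37) + B) = 1/((18*(25/4 - 1*(-6)))*(-37) - 29295/8) = 1/((18*(25/4 + 6))*(-37) - 29295/8) = 1/((18*(49/4))*(-37) - 29295/8) = 1/((441/2)*(-37) - 29295/8) = 1/(-16317/2 - 29295/8) = 1/(-94563/8) = -8/94563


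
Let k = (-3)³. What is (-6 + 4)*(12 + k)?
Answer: 30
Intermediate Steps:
k = -27
(-6 + 4)*(12 + k) = (-6 + 4)*(12 - 27) = -2*(-15) = 30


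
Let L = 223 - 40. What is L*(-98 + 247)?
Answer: 27267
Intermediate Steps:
L = 183
L*(-98 + 247) = 183*(-98 + 247) = 183*149 = 27267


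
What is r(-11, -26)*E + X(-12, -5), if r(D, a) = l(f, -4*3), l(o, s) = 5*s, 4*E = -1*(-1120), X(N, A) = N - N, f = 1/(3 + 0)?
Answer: -16800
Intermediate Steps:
f = 1/3 ≈ 0.33333
X(N, A) = 0
E = 280 (E = (-1*(-1120))/4 = (1/4)*1120 = 280)
r(D, a) = -60 (r(D, a) = 5*(-4*3) = 5*(-12) = -60)
r(-11, -26)*E + X(-12, -5) = -60*280 + 0 = -16800 + 0 = -16800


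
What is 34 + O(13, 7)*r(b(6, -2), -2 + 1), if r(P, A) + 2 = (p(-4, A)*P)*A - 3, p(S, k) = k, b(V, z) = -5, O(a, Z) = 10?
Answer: -66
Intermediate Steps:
r(P, A) = -5 + P*A² (r(P, A) = -2 + ((A*P)*A - 3) = -2 + (P*A² - 3) = -2 + (-3 + P*A²) = -5 + P*A²)
34 + O(13, 7)*r(b(6, -2), -2 + 1) = 34 + 10*(-5 - 5*(-2 + 1)²) = 34 + 10*(-5 - 5*(-1)²) = 34 + 10*(-5 - 5*1) = 34 + 10*(-5 - 5) = 34 + 10*(-10) = 34 - 100 = -66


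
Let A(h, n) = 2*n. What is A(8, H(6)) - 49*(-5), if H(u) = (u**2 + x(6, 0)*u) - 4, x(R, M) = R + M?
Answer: 381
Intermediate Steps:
x(R, M) = M + R
H(u) = -4 + u**2 + 6*u (H(u) = (u**2 + (0 + 6)*u) - 4 = (u**2 + 6*u) - 4 = -4 + u**2 + 6*u)
A(8, H(6)) - 49*(-5) = 2*(-4 + 6**2 + 6*6) - 49*(-5) = 2*(-4 + 36 + 36) + 245 = 2*68 + 245 = 136 + 245 = 381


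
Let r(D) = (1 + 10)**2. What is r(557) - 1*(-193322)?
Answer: 193443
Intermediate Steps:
r(D) = 121 (r(D) = 11**2 = 121)
r(557) - 1*(-193322) = 121 - 1*(-193322) = 121 + 193322 = 193443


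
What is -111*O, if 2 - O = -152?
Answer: -17094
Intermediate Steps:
O = 154 (O = 2 - 1*(-152) = 2 + 152 = 154)
-111*O = -111*154 = -17094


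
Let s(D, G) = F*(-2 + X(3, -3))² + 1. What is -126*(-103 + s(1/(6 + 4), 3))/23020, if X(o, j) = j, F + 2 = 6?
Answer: 63/5755 ≈ 0.010947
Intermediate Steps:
F = 4 (F = -2 + 6 = 4)
s(D, G) = 101 (s(D, G) = 4*(-2 - 3)² + 1 = 4*(-5)² + 1 = 4*25 + 1 = 100 + 1 = 101)
-126*(-103 + s(1/(6 + 4), 3))/23020 = -126*(-103 + 101)/23020 = -126*(-2)*(1/23020) = 252*(1/23020) = 63/5755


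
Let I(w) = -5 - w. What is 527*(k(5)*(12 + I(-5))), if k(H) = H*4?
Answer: 126480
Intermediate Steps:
k(H) = 4*H
527*(k(5)*(12 + I(-5))) = 527*((4*5)*(12 + (-5 - 1*(-5)))) = 527*(20*(12 + (-5 + 5))) = 527*(20*(12 + 0)) = 527*(20*12) = 527*240 = 126480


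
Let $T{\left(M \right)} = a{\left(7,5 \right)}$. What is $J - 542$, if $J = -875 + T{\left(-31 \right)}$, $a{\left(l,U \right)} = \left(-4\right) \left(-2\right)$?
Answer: $-1409$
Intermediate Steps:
$a{\left(l,U \right)} = 8$
$T{\left(M \right)} = 8$
$J = -867$ ($J = -875 + 8 = -867$)
$J - 542 = -867 - 542 = -1409$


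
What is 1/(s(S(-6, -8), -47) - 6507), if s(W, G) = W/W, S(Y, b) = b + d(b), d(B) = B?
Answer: -1/6506 ≈ -0.00015370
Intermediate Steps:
S(Y, b) = 2*b (S(Y, b) = b + b = 2*b)
s(W, G) = 1
1/(s(S(-6, -8), -47) - 6507) = 1/(1 - 6507) = 1/(-6506) = -1/6506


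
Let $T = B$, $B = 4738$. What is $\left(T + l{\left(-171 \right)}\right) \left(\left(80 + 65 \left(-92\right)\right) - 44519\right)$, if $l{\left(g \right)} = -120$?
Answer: $-232834942$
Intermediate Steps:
$T = 4738$
$\left(T + l{\left(-171 \right)}\right) \left(\left(80 + 65 \left(-92\right)\right) - 44519\right) = \left(4738 - 120\right) \left(\left(80 + 65 \left(-92\right)\right) - 44519\right) = 4618 \left(\left(80 - 5980\right) - 44519\right) = 4618 \left(-5900 - 44519\right) = 4618 \left(-50419\right) = -232834942$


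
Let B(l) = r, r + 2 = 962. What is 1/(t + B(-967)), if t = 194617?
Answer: 1/195577 ≈ 5.1131e-6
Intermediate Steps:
r = 960 (r = -2 + 962 = 960)
B(l) = 960
1/(t + B(-967)) = 1/(194617 + 960) = 1/195577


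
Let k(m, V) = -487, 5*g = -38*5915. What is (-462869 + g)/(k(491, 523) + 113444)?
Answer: -507823/112957 ≈ -4.4957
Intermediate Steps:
g = -44954 (g = (-38*5915)/5 = (⅕)*(-224770) = -44954)
(-462869 + g)/(k(491, 523) + 113444) = (-462869 - 44954)/(-487 + 113444) = -507823/112957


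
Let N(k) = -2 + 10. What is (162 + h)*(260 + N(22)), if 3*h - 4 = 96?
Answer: 157048/3 ≈ 52349.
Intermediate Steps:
h = 100/3 (h = 4/3 + (1/3)*96 = 4/3 + 32 = 100/3 ≈ 33.333)
N(k) = 8
(162 + h)*(260 + N(22)) = (162 + 100/3)*(260 + 8) = (586/3)*268 = 157048/3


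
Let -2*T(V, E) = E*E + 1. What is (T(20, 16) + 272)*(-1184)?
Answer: -169904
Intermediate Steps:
T(V, E) = -½ - E²/2 (T(V, E) = -(E*E + 1)/2 = -(E² + 1)/2 = -(1 + E²)/2 = -½ - E²/2)
(T(20, 16) + 272)*(-1184) = ((-½ - ½*16²) + 272)*(-1184) = ((-½ - ½*256) + 272)*(-1184) = ((-½ - 128) + 272)*(-1184) = (-257/2 + 272)*(-1184) = (287/2)*(-1184) = -169904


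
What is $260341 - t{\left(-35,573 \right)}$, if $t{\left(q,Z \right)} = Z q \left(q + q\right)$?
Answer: $-1143509$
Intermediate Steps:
$t{\left(q,Z \right)} = 2 Z q^{2}$ ($t{\left(q,Z \right)} = Z q 2 q = 2 Z q^{2}$)
$260341 - t{\left(-35,573 \right)} = 260341 - 2 \cdot 573 \left(-35\right)^{2} = 260341 - 2 \cdot 573 \cdot 1225 = 260341 - 1403850 = -1143509$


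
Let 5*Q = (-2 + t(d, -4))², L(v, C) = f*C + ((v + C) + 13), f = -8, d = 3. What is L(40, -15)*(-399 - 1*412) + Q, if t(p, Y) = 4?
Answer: -640686/5 ≈ -1.2814e+5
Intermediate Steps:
L(v, C) = 13 + v - 7*C (L(v, C) = -8*C + ((v + C) + 13) = -8*C + ((C + v) + 13) = -8*C + (13 + C + v) = 13 + v - 7*C)
Q = ⅘ (Q = (-2 + 4)²/5 = (⅕)*2² = (⅕)*4 = ⅘ ≈ 0.80000)
L(40, -15)*(-399 - 1*412) + Q = (13 + 40 - 7*(-15))*(-399 - 1*412) + ⅘ = (13 + 40 + 105)*(-399 - 412) + ⅘ = 158*(-811) + ⅘ = -128138 + ⅘ = -640686/5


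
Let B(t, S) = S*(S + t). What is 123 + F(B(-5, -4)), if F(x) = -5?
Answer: 118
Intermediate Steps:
123 + F(B(-5, -4)) = 123 - 5 = 118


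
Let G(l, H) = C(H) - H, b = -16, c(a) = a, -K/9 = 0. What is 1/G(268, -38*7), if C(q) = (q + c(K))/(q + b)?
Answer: 141/37639 ≈ 0.0037461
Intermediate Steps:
K = 0 (K = -9*0 = 0)
C(q) = q/(-16 + q) (C(q) = (q + 0)/(q - 16) = q/(-16 + q))
G(l, H) = -H + H/(-16 + H) (G(l, H) = H/(-16 + H) - H = -H + H/(-16 + H))
1/G(268, -38*7) = 1/((-38*7)*(17 - (-38)*7)/(-16 - 38*7)) = 1/(-266*(17 - 1*(-266))/(-16 - 266)) = 1/(-266*(17 + 266)/(-282)) = 1/(-266*(-1/282)*283) = 1/(37639/141) = 141/37639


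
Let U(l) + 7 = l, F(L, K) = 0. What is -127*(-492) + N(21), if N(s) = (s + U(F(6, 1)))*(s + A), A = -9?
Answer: 62652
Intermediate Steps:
U(l) = -7 + l
N(s) = (-9 + s)*(-7 + s) (N(s) = (s + (-7 + 0))*(s - 9) = (s - 7)*(-9 + s) = (-7 + s)*(-9 + s) = (-9 + s)*(-7 + s))
-127*(-492) + N(21) = -127*(-492) + (63 + 21² - 16*21) = 62484 + (63 + 441 - 336) = 62484 + 168 = 62652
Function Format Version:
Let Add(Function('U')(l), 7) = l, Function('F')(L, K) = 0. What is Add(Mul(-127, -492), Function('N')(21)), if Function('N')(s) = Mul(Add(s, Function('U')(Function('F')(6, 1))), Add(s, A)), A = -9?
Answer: 62652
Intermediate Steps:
Function('U')(l) = Add(-7, l)
Function('N')(s) = Mul(Add(-9, s), Add(-7, s)) (Function('N')(s) = Mul(Add(s, Add(-7, 0)), Add(s, -9)) = Mul(Add(s, -7), Add(-9, s)) = Mul(Add(-7, s), Add(-9, s)) = Mul(Add(-9, s), Add(-7, s)))
Add(Mul(-127, -492), Function('N')(21)) = Add(Mul(-127, -492), Add(63, Pow(21, 2), Mul(-16, 21))) = Add(62484, Add(63, 441, -336)) = Add(62484, 168) = 62652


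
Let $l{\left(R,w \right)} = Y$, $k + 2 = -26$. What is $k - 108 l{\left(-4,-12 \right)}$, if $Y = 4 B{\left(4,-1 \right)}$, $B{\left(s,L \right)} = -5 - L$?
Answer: $1700$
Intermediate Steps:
$k = -28$ ($k = -2 - 26 = -28$)
$Y = -16$ ($Y = 4 \left(-5 - -1\right) = 4 \left(-5 + 1\right) = 4 \left(-4\right) = -16$)
$l{\left(R,w \right)} = -16$
$k - 108 l{\left(-4,-12 \right)} = -28 - -1728 = -28 + 1728 = 1700$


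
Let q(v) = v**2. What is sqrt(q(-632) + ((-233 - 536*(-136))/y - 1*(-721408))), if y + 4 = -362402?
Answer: sqrt(56596666231974)/7106 ≈ 1058.7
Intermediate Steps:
y = -362406 (y = -4 - 362402 = -362406)
sqrt(q(-632) + ((-233 - 536*(-136))/y - 1*(-721408))) = sqrt((-632)**2 + ((-233 - 536*(-136))/(-362406) - 1*(-721408))) = sqrt(399424 + ((-233 + 72896)*(-1/362406) + 721408)) = sqrt(399424 + (72663*(-1/362406) + 721408)) = sqrt(399424 + (-24221/120802 + 721408)) = sqrt(399424 + 87147504995/120802) = sqrt(135398723043/120802) = sqrt(56596666231974)/7106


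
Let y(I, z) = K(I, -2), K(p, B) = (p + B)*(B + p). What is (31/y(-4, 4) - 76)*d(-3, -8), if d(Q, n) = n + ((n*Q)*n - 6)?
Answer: 278615/18 ≈ 15479.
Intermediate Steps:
K(p, B) = (B + p)² (K(p, B) = (B + p)*(B + p) = (B + p)²)
y(I, z) = (-2 + I)²
d(Q, n) = -6 + n + Q*n² (d(Q, n) = n + ((Q*n)*n - 6) = n + (Q*n² - 6) = n + (-6 + Q*n²) = -6 + n + Q*n²)
(31/y(-4, 4) - 76)*d(-3, -8) = (31/((-2 - 4)²) - 76)*(-6 - 8 - 3*(-8)²) = (31/((-6)²) - 76)*(-6 - 8 - 3*64) = (31/36 - 76)*(-6 - 8 - 192) = (31*(1/36) - 76)*(-206) = (31/36 - 76)*(-206) = -2705/36*(-206) = 278615/18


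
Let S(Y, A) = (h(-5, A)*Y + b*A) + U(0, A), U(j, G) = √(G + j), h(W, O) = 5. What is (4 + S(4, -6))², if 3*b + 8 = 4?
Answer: (32 + I*√6)² ≈ 1018.0 + 156.77*I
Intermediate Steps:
b = -4/3 (b = -8/3 + (⅓)*4 = -8/3 + 4/3 = -4/3 ≈ -1.3333)
S(Y, A) = √A + 5*Y - 4*A/3 (S(Y, A) = (5*Y - 4*A/3) + √(A + 0) = (5*Y - 4*A/3) + √A = √A + 5*Y - 4*A/3)
(4 + S(4, -6))² = (4 + (√(-6) + 5*4 - 4/3*(-6)))² = (4 + (I*√6 + 20 + 8))² = (4 + (28 + I*√6))² = (32 + I*√6)²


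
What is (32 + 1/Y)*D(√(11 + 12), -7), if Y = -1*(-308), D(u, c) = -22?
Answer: -9857/14 ≈ -704.07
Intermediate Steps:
Y = 308
(32 + 1/Y)*D(√(11 + 12), -7) = (32 + 1/308)*(-22) = (9857/308)*(-22) = -9857/14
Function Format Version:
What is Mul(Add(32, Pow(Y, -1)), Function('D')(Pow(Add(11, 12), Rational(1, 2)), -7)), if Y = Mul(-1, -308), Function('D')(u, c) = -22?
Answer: Rational(-9857, 14) ≈ -704.07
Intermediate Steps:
Y = 308
Mul(Add(32, Pow(Y, -1)), Function('D')(Pow(Add(11, 12), Rational(1, 2)), -7)) = Mul(Add(32, Pow(308, -1)), -22) = Mul(Add(32, Rational(1, 308)), -22) = Mul(Rational(9857, 308), -22) = Rational(-9857, 14)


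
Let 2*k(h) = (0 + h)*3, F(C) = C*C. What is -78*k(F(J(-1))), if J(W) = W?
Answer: -117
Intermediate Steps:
F(C) = C**2
k(h) = 3*h/2 (k(h) = ((0 + h)*3)/2 = (h*3)/2 = (3*h)/2 = 3*h/2)
-78*k(F(J(-1))) = -117*(-1)**2 = -117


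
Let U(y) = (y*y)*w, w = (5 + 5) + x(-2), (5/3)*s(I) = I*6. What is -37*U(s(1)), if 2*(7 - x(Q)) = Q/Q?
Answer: -197802/25 ≈ -7912.1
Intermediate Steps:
x(Q) = 13/2 (x(Q) = 7 - Q/(2*Q) = 7 - ½*1 = 7 - ½ = 13/2)
s(I) = 18*I/5 (s(I) = 3*(I*6)/5 = 3*(6*I)/5 = 18*I/5)
w = 33/2 (w = (5 + 5) + 13/2 = 10 + 13/2 = 33/2 ≈ 16.500)
U(y) = 33*y²/2 (U(y) = (y*y)*(33/2) = y²*(33/2) = 33*y²/2)
-37*U(s(1)) = -1221*((18/5)*1)²/2 = -1221*(18/5)²/2 = -1221*324/(2*25) = -37*5346/25 = -197802/25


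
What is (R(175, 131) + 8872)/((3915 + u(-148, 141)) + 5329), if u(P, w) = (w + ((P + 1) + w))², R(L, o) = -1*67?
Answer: 8805/27469 ≈ 0.32054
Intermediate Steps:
R(L, o) = -67
u(P, w) = (1 + P + 2*w)² (u(P, w) = (w + ((1 + P) + w))² = (w + (1 + P + w))² = (1 + P + 2*w)²)
(R(175, 131) + 8872)/((3915 + u(-148, 141)) + 5329) = (-67 + 8872)/((3915 + (1 - 148 + 2*141)²) + 5329) = 8805/((3915 + (1 - 148 + 282)²) + 5329) = 8805/((3915 + 135²) + 5329) = 8805/((3915 + 18225) + 5329) = 8805/(22140 + 5329) = 8805/27469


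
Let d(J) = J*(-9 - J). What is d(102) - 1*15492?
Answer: -26814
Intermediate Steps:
d(102) - 1*15492 = -1*102*(9 + 102) - 1*15492 = -1*102*111 - 15492 = -11322 - 15492 = -26814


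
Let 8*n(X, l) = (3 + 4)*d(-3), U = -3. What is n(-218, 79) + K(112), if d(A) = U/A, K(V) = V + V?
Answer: 1799/8 ≈ 224.88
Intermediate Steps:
K(V) = 2*V
d(A) = -3/A
n(X, l) = 7/8 (n(X, l) = ((3 + 4)*(-3/(-3)))/8 = (7*(-3*(-⅓)))/8 = (7*1)/8 = (⅛)*7 = 7/8)
n(-218, 79) + K(112) = 7/8 + 2*112 = 7/8 + 224 = 1799/8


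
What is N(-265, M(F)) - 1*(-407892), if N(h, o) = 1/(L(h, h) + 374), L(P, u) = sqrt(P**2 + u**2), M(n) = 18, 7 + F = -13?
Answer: 117064817/287 + 265*sqrt(2)/574 ≈ 4.0789e+5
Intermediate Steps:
F = -20 (F = -7 - 13 = -20)
N(h, o) = 1/(374 + sqrt(2)*sqrt(h**2)) (N(h, o) = 1/(sqrt(h**2 + h**2) + 374) = 1/(sqrt(2*h**2) + 374) = 1/(sqrt(2)*sqrt(h**2) + 374) = 1/(374 + sqrt(2)*sqrt(h**2)))
N(-265, M(F)) - 1*(-407892) = 1/(374 + sqrt(2)*sqrt((-265)**2)) - 1*(-407892) = 1/(374 + sqrt(2)*sqrt(70225)) + 407892 = 1/(374 + sqrt(2)*265) + 407892 = 1/(374 + 265*sqrt(2)) + 407892 = 407892 + 1/(374 + 265*sqrt(2))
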